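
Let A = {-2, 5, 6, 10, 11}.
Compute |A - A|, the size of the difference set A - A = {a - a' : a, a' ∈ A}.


A - A = {a - a' : a, a' ∈ A}; |A| = 5.
Bounds: 2|A|-1 ≤ |A - A| ≤ |A|² - |A| + 1, i.e. 9 ≤ |A - A| ≤ 21.
Note: 0 ∈ A - A always (from a - a). The set is symmetric: if d ∈ A - A then -d ∈ A - A.
Enumerate nonzero differences d = a - a' with a > a' (then include -d):
Positive differences: {1, 4, 5, 6, 7, 8, 12, 13}
Full difference set: {0} ∪ (positive diffs) ∪ (negative diffs).
|A - A| = 1 + 2·8 = 17 (matches direct enumeration: 17).

|A - A| = 17


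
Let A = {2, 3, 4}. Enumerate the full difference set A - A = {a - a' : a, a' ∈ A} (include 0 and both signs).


A - A = {a - a' : a, a' ∈ A}.
Compute a - a' for each ordered pair (a, a'):
a = 2: 2-2=0, 2-3=-1, 2-4=-2
a = 3: 3-2=1, 3-3=0, 3-4=-1
a = 4: 4-2=2, 4-3=1, 4-4=0
Collecting distinct values (and noting 0 appears from a-a):
A - A = {-2, -1, 0, 1, 2}
|A - A| = 5

A - A = {-2, -1, 0, 1, 2}


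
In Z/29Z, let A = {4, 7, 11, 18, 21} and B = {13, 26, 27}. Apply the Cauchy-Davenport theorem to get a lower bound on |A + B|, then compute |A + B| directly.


Cauchy-Davenport: |A + B| ≥ min(p, |A| + |B| - 1) for A, B nonempty in Z/pZ.
|A| = 5, |B| = 3, p = 29.
CD lower bound = min(29, 5 + 3 - 1) = min(29, 7) = 7.
Compute A + B mod 29 directly:
a = 4: 4+13=17, 4+26=1, 4+27=2
a = 7: 7+13=20, 7+26=4, 7+27=5
a = 11: 11+13=24, 11+26=8, 11+27=9
a = 18: 18+13=2, 18+26=15, 18+27=16
a = 21: 21+13=5, 21+26=18, 21+27=19
A + B = {1, 2, 4, 5, 8, 9, 15, 16, 17, 18, 19, 20, 24}, so |A + B| = 13.
Verify: 13 ≥ 7? Yes ✓.

CD lower bound = 7, actual |A + B| = 13.


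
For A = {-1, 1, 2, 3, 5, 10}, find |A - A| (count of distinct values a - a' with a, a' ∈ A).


A - A = {a - a' : a, a' ∈ A}; |A| = 6.
Bounds: 2|A|-1 ≤ |A - A| ≤ |A|² - |A| + 1, i.e. 11 ≤ |A - A| ≤ 31.
Note: 0 ∈ A - A always (from a - a). The set is symmetric: if d ∈ A - A then -d ∈ A - A.
Enumerate nonzero differences d = a - a' with a > a' (then include -d):
Positive differences: {1, 2, 3, 4, 5, 6, 7, 8, 9, 11}
Full difference set: {0} ∪ (positive diffs) ∪ (negative diffs).
|A - A| = 1 + 2·10 = 21 (matches direct enumeration: 21).

|A - A| = 21


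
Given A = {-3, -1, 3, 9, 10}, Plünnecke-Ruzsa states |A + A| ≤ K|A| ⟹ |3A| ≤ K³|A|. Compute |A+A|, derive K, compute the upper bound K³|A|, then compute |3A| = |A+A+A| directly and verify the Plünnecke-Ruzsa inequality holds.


|A| = 5.
Step 1: Compute A + A by enumerating all 25 pairs.
A + A = {-6, -4, -2, 0, 2, 6, 7, 8, 9, 12, 13, 18, 19, 20}, so |A + A| = 14.
Step 2: Doubling constant K = |A + A|/|A| = 14/5 = 14/5 ≈ 2.8000.
Step 3: Plünnecke-Ruzsa gives |3A| ≤ K³·|A| = (2.8000)³ · 5 ≈ 109.7600.
Step 4: Compute 3A = A + A + A directly by enumerating all triples (a,b,c) ∈ A³; |3A| = 28.
Step 5: Check 28 ≤ 109.7600? Yes ✓.

K = 14/5, Plünnecke-Ruzsa bound K³|A| ≈ 109.7600, |3A| = 28, inequality holds.


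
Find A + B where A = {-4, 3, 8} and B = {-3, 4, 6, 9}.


A + B = {a + b : a ∈ A, b ∈ B}.
Enumerate all |A|·|B| = 3·4 = 12 pairs (a, b) and collect distinct sums.
a = -4: -4+-3=-7, -4+4=0, -4+6=2, -4+9=5
a = 3: 3+-3=0, 3+4=7, 3+6=9, 3+9=12
a = 8: 8+-3=5, 8+4=12, 8+6=14, 8+9=17
Collecting distinct sums: A + B = {-7, 0, 2, 5, 7, 9, 12, 14, 17}
|A + B| = 9

A + B = {-7, 0, 2, 5, 7, 9, 12, 14, 17}


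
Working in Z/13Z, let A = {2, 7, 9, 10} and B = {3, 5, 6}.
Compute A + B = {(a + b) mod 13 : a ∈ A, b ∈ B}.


Work in Z/13Z: reduce every sum a + b modulo 13.
Enumerate all 12 pairs:
a = 2: 2+3=5, 2+5=7, 2+6=8
a = 7: 7+3=10, 7+5=12, 7+6=0
a = 9: 9+3=12, 9+5=1, 9+6=2
a = 10: 10+3=0, 10+5=2, 10+6=3
Distinct residues collected: {0, 1, 2, 3, 5, 7, 8, 10, 12}
|A + B| = 9 (out of 13 total residues).

A + B = {0, 1, 2, 3, 5, 7, 8, 10, 12}


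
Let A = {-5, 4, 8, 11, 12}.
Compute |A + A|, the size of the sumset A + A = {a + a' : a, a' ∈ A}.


A + A = {a + a' : a, a' ∈ A}; |A| = 5.
General bounds: 2|A| - 1 ≤ |A + A| ≤ |A|(|A|+1)/2, i.e. 9 ≤ |A + A| ≤ 15.
Lower bound 2|A|-1 is attained iff A is an arithmetic progression.
Enumerate sums a + a' for a ≤ a' (symmetric, so this suffices):
a = -5: -5+-5=-10, -5+4=-1, -5+8=3, -5+11=6, -5+12=7
a = 4: 4+4=8, 4+8=12, 4+11=15, 4+12=16
a = 8: 8+8=16, 8+11=19, 8+12=20
a = 11: 11+11=22, 11+12=23
a = 12: 12+12=24
Distinct sums: {-10, -1, 3, 6, 7, 8, 12, 15, 16, 19, 20, 22, 23, 24}
|A + A| = 14

|A + A| = 14


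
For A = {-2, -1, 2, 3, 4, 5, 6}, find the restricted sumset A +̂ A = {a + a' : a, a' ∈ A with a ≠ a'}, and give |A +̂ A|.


Restricted sumset: A +̂ A = {a + a' : a ∈ A, a' ∈ A, a ≠ a'}.
Equivalently, take A + A and drop any sum 2a that is achievable ONLY as a + a for a ∈ A (i.e. sums representable only with equal summands).
Enumerate pairs (a, a') with a < a' (symmetric, so each unordered pair gives one sum; this covers all a ≠ a'):
  -2 + -1 = -3
  -2 + 2 = 0
  -2 + 3 = 1
  -2 + 4 = 2
  -2 + 5 = 3
  -2 + 6 = 4
  -1 + 2 = 1
  -1 + 3 = 2
  -1 + 4 = 3
  -1 + 5 = 4
  -1 + 6 = 5
  2 + 3 = 5
  2 + 4 = 6
  2 + 5 = 7
  2 + 6 = 8
  3 + 4 = 7
  3 + 5 = 8
  3 + 6 = 9
  4 + 5 = 9
  4 + 6 = 10
  5 + 6 = 11
Collected distinct sums: {-3, 0, 1, 2, 3, 4, 5, 6, 7, 8, 9, 10, 11}
|A +̂ A| = 13
(Reference bound: |A +̂ A| ≥ 2|A| - 3 for |A| ≥ 2, with |A| = 7 giving ≥ 11.)

|A +̂ A| = 13


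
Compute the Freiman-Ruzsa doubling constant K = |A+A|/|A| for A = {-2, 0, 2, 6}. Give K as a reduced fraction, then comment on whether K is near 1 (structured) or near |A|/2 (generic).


|A| = 4.
Compute A + A by enumerating all 16 pairs.
A + A = {-4, -2, 0, 2, 4, 6, 8, 12}, so |A + A| = 8.
K = |A + A| / |A| = 8/4 = 2/1 ≈ 2.0000.
Reference: AP of size 4 gives K = 7/4 ≈ 1.7500; a fully generic set of size 4 gives K ≈ 2.5000.

|A| = 4, |A + A| = 8, K = 8/4 = 2/1.


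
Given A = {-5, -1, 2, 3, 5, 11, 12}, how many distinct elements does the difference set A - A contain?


A - A = {a - a' : a, a' ∈ A}; |A| = 7.
Bounds: 2|A|-1 ≤ |A - A| ≤ |A|² - |A| + 1, i.e. 13 ≤ |A - A| ≤ 43.
Note: 0 ∈ A - A always (from a - a). The set is symmetric: if d ∈ A - A then -d ∈ A - A.
Enumerate nonzero differences d = a - a' with a > a' (then include -d):
Positive differences: {1, 2, 3, 4, 6, 7, 8, 9, 10, 12, 13, 16, 17}
Full difference set: {0} ∪ (positive diffs) ∪ (negative diffs).
|A - A| = 1 + 2·13 = 27 (matches direct enumeration: 27).

|A - A| = 27


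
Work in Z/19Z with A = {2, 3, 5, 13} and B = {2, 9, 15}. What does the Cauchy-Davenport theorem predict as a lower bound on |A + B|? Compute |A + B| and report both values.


Cauchy-Davenport: |A + B| ≥ min(p, |A| + |B| - 1) for A, B nonempty in Z/pZ.
|A| = 4, |B| = 3, p = 19.
CD lower bound = min(19, 4 + 3 - 1) = min(19, 6) = 6.
Compute A + B mod 19 directly:
a = 2: 2+2=4, 2+9=11, 2+15=17
a = 3: 3+2=5, 3+9=12, 3+15=18
a = 5: 5+2=7, 5+9=14, 5+15=1
a = 13: 13+2=15, 13+9=3, 13+15=9
A + B = {1, 3, 4, 5, 7, 9, 11, 12, 14, 15, 17, 18}, so |A + B| = 12.
Verify: 12 ≥ 6? Yes ✓.

CD lower bound = 6, actual |A + B| = 12.


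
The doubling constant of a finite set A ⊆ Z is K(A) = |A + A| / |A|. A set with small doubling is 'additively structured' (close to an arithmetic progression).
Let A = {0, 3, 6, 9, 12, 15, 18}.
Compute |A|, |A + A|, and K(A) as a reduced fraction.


|A| = 7.
Compute A + A by enumerating all 49 pairs.
A + A = {0, 3, 6, 9, 12, 15, 18, 21, 24, 27, 30, 33, 36}, so |A + A| = 13.
K = |A + A| / |A| = 13/7 (already in lowest terms) ≈ 1.8571.
Reference: AP of size 7 gives K = 13/7 ≈ 1.8571; a fully generic set of size 7 gives K ≈ 4.0000.

|A| = 7, |A + A| = 13, K = 13/7.


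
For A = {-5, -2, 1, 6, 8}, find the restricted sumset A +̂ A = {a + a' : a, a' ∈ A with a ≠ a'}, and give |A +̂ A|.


Restricted sumset: A +̂ A = {a + a' : a ∈ A, a' ∈ A, a ≠ a'}.
Equivalently, take A + A and drop any sum 2a that is achievable ONLY as a + a for a ∈ A (i.e. sums representable only with equal summands).
Enumerate pairs (a, a') with a < a' (symmetric, so each unordered pair gives one sum; this covers all a ≠ a'):
  -5 + -2 = -7
  -5 + 1 = -4
  -5 + 6 = 1
  -5 + 8 = 3
  -2 + 1 = -1
  -2 + 6 = 4
  -2 + 8 = 6
  1 + 6 = 7
  1 + 8 = 9
  6 + 8 = 14
Collected distinct sums: {-7, -4, -1, 1, 3, 4, 6, 7, 9, 14}
|A +̂ A| = 10
(Reference bound: |A +̂ A| ≥ 2|A| - 3 for |A| ≥ 2, with |A| = 5 giving ≥ 7.)

|A +̂ A| = 10


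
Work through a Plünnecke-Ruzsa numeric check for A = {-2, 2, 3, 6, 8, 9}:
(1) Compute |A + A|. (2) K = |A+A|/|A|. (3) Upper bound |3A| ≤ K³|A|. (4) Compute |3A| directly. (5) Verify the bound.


|A| = 6.
Step 1: Compute A + A by enumerating all 36 pairs.
A + A = {-4, 0, 1, 4, 5, 6, 7, 8, 9, 10, 11, 12, 14, 15, 16, 17, 18}, so |A + A| = 17.
Step 2: Doubling constant K = |A + A|/|A| = 17/6 = 17/6 ≈ 2.8333.
Step 3: Plünnecke-Ruzsa gives |3A| ≤ K³·|A| = (2.8333)³ · 6 ≈ 136.4722.
Step 4: Compute 3A = A + A + A directly by enumerating all triples (a,b,c) ∈ A³; |3A| = 29.
Step 5: Check 29 ≤ 136.4722? Yes ✓.

K = 17/6, Plünnecke-Ruzsa bound K³|A| ≈ 136.4722, |3A| = 29, inequality holds.


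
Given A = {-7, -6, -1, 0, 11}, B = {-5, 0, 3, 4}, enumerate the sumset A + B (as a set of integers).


A + B = {a + b : a ∈ A, b ∈ B}.
Enumerate all |A|·|B| = 5·4 = 20 pairs (a, b) and collect distinct sums.
a = -7: -7+-5=-12, -7+0=-7, -7+3=-4, -7+4=-3
a = -6: -6+-5=-11, -6+0=-6, -6+3=-3, -6+4=-2
a = -1: -1+-5=-6, -1+0=-1, -1+3=2, -1+4=3
a = 0: 0+-5=-5, 0+0=0, 0+3=3, 0+4=4
a = 11: 11+-5=6, 11+0=11, 11+3=14, 11+4=15
Collecting distinct sums: A + B = {-12, -11, -7, -6, -5, -4, -3, -2, -1, 0, 2, 3, 4, 6, 11, 14, 15}
|A + B| = 17

A + B = {-12, -11, -7, -6, -5, -4, -3, -2, -1, 0, 2, 3, 4, 6, 11, 14, 15}


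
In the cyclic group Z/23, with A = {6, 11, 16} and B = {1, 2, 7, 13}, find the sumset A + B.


Work in Z/23Z: reduce every sum a + b modulo 23.
Enumerate all 12 pairs:
a = 6: 6+1=7, 6+2=8, 6+7=13, 6+13=19
a = 11: 11+1=12, 11+2=13, 11+7=18, 11+13=1
a = 16: 16+1=17, 16+2=18, 16+7=0, 16+13=6
Distinct residues collected: {0, 1, 6, 7, 8, 12, 13, 17, 18, 19}
|A + B| = 10 (out of 23 total residues).

A + B = {0, 1, 6, 7, 8, 12, 13, 17, 18, 19}


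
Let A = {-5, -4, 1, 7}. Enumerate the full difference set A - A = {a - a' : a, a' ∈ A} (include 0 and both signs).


A - A = {a - a' : a, a' ∈ A}.
Compute a - a' for each ordered pair (a, a'):
a = -5: -5--5=0, -5--4=-1, -5-1=-6, -5-7=-12
a = -4: -4--5=1, -4--4=0, -4-1=-5, -4-7=-11
a = 1: 1--5=6, 1--4=5, 1-1=0, 1-7=-6
a = 7: 7--5=12, 7--4=11, 7-1=6, 7-7=0
Collecting distinct values (and noting 0 appears from a-a):
A - A = {-12, -11, -6, -5, -1, 0, 1, 5, 6, 11, 12}
|A - A| = 11

A - A = {-12, -11, -6, -5, -1, 0, 1, 5, 6, 11, 12}


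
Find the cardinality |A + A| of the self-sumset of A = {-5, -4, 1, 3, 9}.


A + A = {a + a' : a, a' ∈ A}; |A| = 5.
General bounds: 2|A| - 1 ≤ |A + A| ≤ |A|(|A|+1)/2, i.e. 9 ≤ |A + A| ≤ 15.
Lower bound 2|A|-1 is attained iff A is an arithmetic progression.
Enumerate sums a + a' for a ≤ a' (symmetric, so this suffices):
a = -5: -5+-5=-10, -5+-4=-9, -5+1=-4, -5+3=-2, -5+9=4
a = -4: -4+-4=-8, -4+1=-3, -4+3=-1, -4+9=5
a = 1: 1+1=2, 1+3=4, 1+9=10
a = 3: 3+3=6, 3+9=12
a = 9: 9+9=18
Distinct sums: {-10, -9, -8, -4, -3, -2, -1, 2, 4, 5, 6, 10, 12, 18}
|A + A| = 14

|A + A| = 14


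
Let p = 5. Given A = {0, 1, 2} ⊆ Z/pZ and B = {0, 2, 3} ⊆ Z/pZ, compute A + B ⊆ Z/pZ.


Work in Z/5Z: reduce every sum a + b modulo 5.
Enumerate all 9 pairs:
a = 0: 0+0=0, 0+2=2, 0+3=3
a = 1: 1+0=1, 1+2=3, 1+3=4
a = 2: 2+0=2, 2+2=4, 2+3=0
Distinct residues collected: {0, 1, 2, 3, 4}
|A + B| = 5 (out of 5 total residues).

A + B = {0, 1, 2, 3, 4}


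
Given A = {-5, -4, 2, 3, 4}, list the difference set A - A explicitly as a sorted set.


A - A = {a - a' : a, a' ∈ A}.
Compute a - a' for each ordered pair (a, a'):
a = -5: -5--5=0, -5--4=-1, -5-2=-7, -5-3=-8, -5-4=-9
a = -4: -4--5=1, -4--4=0, -4-2=-6, -4-3=-7, -4-4=-8
a = 2: 2--5=7, 2--4=6, 2-2=0, 2-3=-1, 2-4=-2
a = 3: 3--5=8, 3--4=7, 3-2=1, 3-3=0, 3-4=-1
a = 4: 4--5=9, 4--4=8, 4-2=2, 4-3=1, 4-4=0
Collecting distinct values (and noting 0 appears from a-a):
A - A = {-9, -8, -7, -6, -2, -1, 0, 1, 2, 6, 7, 8, 9}
|A - A| = 13

A - A = {-9, -8, -7, -6, -2, -1, 0, 1, 2, 6, 7, 8, 9}


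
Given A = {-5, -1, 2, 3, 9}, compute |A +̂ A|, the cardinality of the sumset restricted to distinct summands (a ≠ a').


Restricted sumset: A +̂ A = {a + a' : a ∈ A, a' ∈ A, a ≠ a'}.
Equivalently, take A + A and drop any sum 2a that is achievable ONLY as a + a for a ∈ A (i.e. sums representable only with equal summands).
Enumerate pairs (a, a') with a < a' (symmetric, so each unordered pair gives one sum; this covers all a ≠ a'):
  -5 + -1 = -6
  -5 + 2 = -3
  -5 + 3 = -2
  -5 + 9 = 4
  -1 + 2 = 1
  -1 + 3 = 2
  -1 + 9 = 8
  2 + 3 = 5
  2 + 9 = 11
  3 + 9 = 12
Collected distinct sums: {-6, -3, -2, 1, 2, 4, 5, 8, 11, 12}
|A +̂ A| = 10
(Reference bound: |A +̂ A| ≥ 2|A| - 3 for |A| ≥ 2, with |A| = 5 giving ≥ 7.)

|A +̂ A| = 10


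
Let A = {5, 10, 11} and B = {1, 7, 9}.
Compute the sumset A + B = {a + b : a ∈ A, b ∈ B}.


A + B = {a + b : a ∈ A, b ∈ B}.
Enumerate all |A|·|B| = 3·3 = 9 pairs (a, b) and collect distinct sums.
a = 5: 5+1=6, 5+7=12, 5+9=14
a = 10: 10+1=11, 10+7=17, 10+9=19
a = 11: 11+1=12, 11+7=18, 11+9=20
Collecting distinct sums: A + B = {6, 11, 12, 14, 17, 18, 19, 20}
|A + B| = 8

A + B = {6, 11, 12, 14, 17, 18, 19, 20}


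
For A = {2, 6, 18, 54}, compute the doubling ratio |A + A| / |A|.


|A| = 4.
Compute A + A by enumerating all 16 pairs.
A + A = {4, 8, 12, 20, 24, 36, 56, 60, 72, 108}, so |A + A| = 10.
K = |A + A| / |A| = 10/4 = 5/2 ≈ 2.5000.
Reference: AP of size 4 gives K = 7/4 ≈ 1.7500; a fully generic set of size 4 gives K ≈ 2.5000.

|A| = 4, |A + A| = 10, K = 10/4 = 5/2.


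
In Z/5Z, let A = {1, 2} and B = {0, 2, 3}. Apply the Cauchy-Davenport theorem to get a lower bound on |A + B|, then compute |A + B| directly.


Cauchy-Davenport: |A + B| ≥ min(p, |A| + |B| - 1) for A, B nonempty in Z/pZ.
|A| = 2, |B| = 3, p = 5.
CD lower bound = min(5, 2 + 3 - 1) = min(5, 4) = 4.
Compute A + B mod 5 directly:
a = 1: 1+0=1, 1+2=3, 1+3=4
a = 2: 2+0=2, 2+2=4, 2+3=0
A + B = {0, 1, 2, 3, 4}, so |A + B| = 5.
Verify: 5 ≥ 4? Yes ✓.

CD lower bound = 4, actual |A + B| = 5.


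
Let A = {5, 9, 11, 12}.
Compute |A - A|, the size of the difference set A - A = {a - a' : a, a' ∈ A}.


A - A = {a - a' : a, a' ∈ A}; |A| = 4.
Bounds: 2|A|-1 ≤ |A - A| ≤ |A|² - |A| + 1, i.e. 7 ≤ |A - A| ≤ 13.
Note: 0 ∈ A - A always (from a - a). The set is symmetric: if d ∈ A - A then -d ∈ A - A.
Enumerate nonzero differences d = a - a' with a > a' (then include -d):
Positive differences: {1, 2, 3, 4, 6, 7}
Full difference set: {0} ∪ (positive diffs) ∪ (negative diffs).
|A - A| = 1 + 2·6 = 13 (matches direct enumeration: 13).

|A - A| = 13


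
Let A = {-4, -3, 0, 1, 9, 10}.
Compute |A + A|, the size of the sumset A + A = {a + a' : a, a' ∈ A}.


A + A = {a + a' : a, a' ∈ A}; |A| = 6.
General bounds: 2|A| - 1 ≤ |A + A| ≤ |A|(|A|+1)/2, i.e. 11 ≤ |A + A| ≤ 21.
Lower bound 2|A|-1 is attained iff A is an arithmetic progression.
Enumerate sums a + a' for a ≤ a' (symmetric, so this suffices):
a = -4: -4+-4=-8, -4+-3=-7, -4+0=-4, -4+1=-3, -4+9=5, -4+10=6
a = -3: -3+-3=-6, -3+0=-3, -3+1=-2, -3+9=6, -3+10=7
a = 0: 0+0=0, 0+1=1, 0+9=9, 0+10=10
a = 1: 1+1=2, 1+9=10, 1+10=11
a = 9: 9+9=18, 9+10=19
a = 10: 10+10=20
Distinct sums: {-8, -7, -6, -4, -3, -2, 0, 1, 2, 5, 6, 7, 9, 10, 11, 18, 19, 20}
|A + A| = 18

|A + A| = 18


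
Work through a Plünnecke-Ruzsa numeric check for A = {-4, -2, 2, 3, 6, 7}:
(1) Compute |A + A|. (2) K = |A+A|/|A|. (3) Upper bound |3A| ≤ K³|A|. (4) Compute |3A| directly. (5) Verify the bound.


|A| = 6.
Step 1: Compute A + A by enumerating all 36 pairs.
A + A = {-8, -6, -4, -2, -1, 0, 1, 2, 3, 4, 5, 6, 8, 9, 10, 12, 13, 14}, so |A + A| = 18.
Step 2: Doubling constant K = |A + A|/|A| = 18/6 = 18/6 ≈ 3.0000.
Step 3: Plünnecke-Ruzsa gives |3A| ≤ K³·|A| = (3.0000)³ · 6 ≈ 162.0000.
Step 4: Compute 3A = A + A + A directly by enumerating all triples (a,b,c) ∈ A³; |3A| = 31.
Step 5: Check 31 ≤ 162.0000? Yes ✓.

K = 18/6, Plünnecke-Ruzsa bound K³|A| ≈ 162.0000, |3A| = 31, inequality holds.


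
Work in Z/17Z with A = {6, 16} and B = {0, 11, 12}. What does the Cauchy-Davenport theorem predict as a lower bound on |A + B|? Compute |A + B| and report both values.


Cauchy-Davenport: |A + B| ≥ min(p, |A| + |B| - 1) for A, B nonempty in Z/pZ.
|A| = 2, |B| = 3, p = 17.
CD lower bound = min(17, 2 + 3 - 1) = min(17, 4) = 4.
Compute A + B mod 17 directly:
a = 6: 6+0=6, 6+11=0, 6+12=1
a = 16: 16+0=16, 16+11=10, 16+12=11
A + B = {0, 1, 6, 10, 11, 16}, so |A + B| = 6.
Verify: 6 ≥ 4? Yes ✓.

CD lower bound = 4, actual |A + B| = 6.


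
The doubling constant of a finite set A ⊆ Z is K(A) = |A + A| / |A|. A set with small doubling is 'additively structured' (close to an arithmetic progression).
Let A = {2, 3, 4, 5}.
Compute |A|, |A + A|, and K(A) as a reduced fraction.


|A| = 4.
Compute A + A by enumerating all 16 pairs.
A + A = {4, 5, 6, 7, 8, 9, 10}, so |A + A| = 7.
K = |A + A| / |A| = 7/4 (already in lowest terms) ≈ 1.7500.
Reference: AP of size 4 gives K = 7/4 ≈ 1.7500; a fully generic set of size 4 gives K ≈ 2.5000.

|A| = 4, |A + A| = 7, K = 7/4.


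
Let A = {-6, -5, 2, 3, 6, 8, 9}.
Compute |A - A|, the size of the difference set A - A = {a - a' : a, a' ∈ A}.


A - A = {a - a' : a, a' ∈ A}; |A| = 7.
Bounds: 2|A|-1 ≤ |A - A| ≤ |A|² - |A| + 1, i.e. 13 ≤ |A - A| ≤ 43.
Note: 0 ∈ A - A always (from a - a). The set is symmetric: if d ∈ A - A then -d ∈ A - A.
Enumerate nonzero differences d = a - a' with a > a' (then include -d):
Positive differences: {1, 2, 3, 4, 5, 6, 7, 8, 9, 11, 12, 13, 14, 15}
Full difference set: {0} ∪ (positive diffs) ∪ (negative diffs).
|A - A| = 1 + 2·14 = 29 (matches direct enumeration: 29).

|A - A| = 29


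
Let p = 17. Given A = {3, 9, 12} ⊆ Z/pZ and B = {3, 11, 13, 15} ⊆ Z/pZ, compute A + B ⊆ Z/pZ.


Work in Z/17Z: reduce every sum a + b modulo 17.
Enumerate all 12 pairs:
a = 3: 3+3=6, 3+11=14, 3+13=16, 3+15=1
a = 9: 9+3=12, 9+11=3, 9+13=5, 9+15=7
a = 12: 12+3=15, 12+11=6, 12+13=8, 12+15=10
Distinct residues collected: {1, 3, 5, 6, 7, 8, 10, 12, 14, 15, 16}
|A + B| = 11 (out of 17 total residues).

A + B = {1, 3, 5, 6, 7, 8, 10, 12, 14, 15, 16}


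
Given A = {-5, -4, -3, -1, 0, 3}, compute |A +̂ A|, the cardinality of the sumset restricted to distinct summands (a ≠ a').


Restricted sumset: A +̂ A = {a + a' : a ∈ A, a' ∈ A, a ≠ a'}.
Equivalently, take A + A and drop any sum 2a that is achievable ONLY as a + a for a ∈ A (i.e. sums representable only with equal summands).
Enumerate pairs (a, a') with a < a' (symmetric, so each unordered pair gives one sum; this covers all a ≠ a'):
  -5 + -4 = -9
  -5 + -3 = -8
  -5 + -1 = -6
  -5 + 0 = -5
  -5 + 3 = -2
  -4 + -3 = -7
  -4 + -1 = -5
  -4 + 0 = -4
  -4 + 3 = -1
  -3 + -1 = -4
  -3 + 0 = -3
  -3 + 3 = 0
  -1 + 0 = -1
  -1 + 3 = 2
  0 + 3 = 3
Collected distinct sums: {-9, -8, -7, -6, -5, -4, -3, -2, -1, 0, 2, 3}
|A +̂ A| = 12
(Reference bound: |A +̂ A| ≥ 2|A| - 3 for |A| ≥ 2, with |A| = 6 giving ≥ 9.)

|A +̂ A| = 12


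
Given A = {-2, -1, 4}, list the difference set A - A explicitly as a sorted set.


A - A = {a - a' : a, a' ∈ A}.
Compute a - a' for each ordered pair (a, a'):
a = -2: -2--2=0, -2--1=-1, -2-4=-6
a = -1: -1--2=1, -1--1=0, -1-4=-5
a = 4: 4--2=6, 4--1=5, 4-4=0
Collecting distinct values (and noting 0 appears from a-a):
A - A = {-6, -5, -1, 0, 1, 5, 6}
|A - A| = 7

A - A = {-6, -5, -1, 0, 1, 5, 6}


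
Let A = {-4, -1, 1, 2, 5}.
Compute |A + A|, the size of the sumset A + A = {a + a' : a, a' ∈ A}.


A + A = {a + a' : a, a' ∈ A}; |A| = 5.
General bounds: 2|A| - 1 ≤ |A + A| ≤ |A|(|A|+1)/2, i.e. 9 ≤ |A + A| ≤ 15.
Lower bound 2|A|-1 is attained iff A is an arithmetic progression.
Enumerate sums a + a' for a ≤ a' (symmetric, so this suffices):
a = -4: -4+-4=-8, -4+-1=-5, -4+1=-3, -4+2=-2, -4+5=1
a = -1: -1+-1=-2, -1+1=0, -1+2=1, -1+5=4
a = 1: 1+1=2, 1+2=3, 1+5=6
a = 2: 2+2=4, 2+5=7
a = 5: 5+5=10
Distinct sums: {-8, -5, -3, -2, 0, 1, 2, 3, 4, 6, 7, 10}
|A + A| = 12

|A + A| = 12


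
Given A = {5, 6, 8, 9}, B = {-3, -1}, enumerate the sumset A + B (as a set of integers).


A + B = {a + b : a ∈ A, b ∈ B}.
Enumerate all |A|·|B| = 4·2 = 8 pairs (a, b) and collect distinct sums.
a = 5: 5+-3=2, 5+-1=4
a = 6: 6+-3=3, 6+-1=5
a = 8: 8+-3=5, 8+-1=7
a = 9: 9+-3=6, 9+-1=8
Collecting distinct sums: A + B = {2, 3, 4, 5, 6, 7, 8}
|A + B| = 7

A + B = {2, 3, 4, 5, 6, 7, 8}


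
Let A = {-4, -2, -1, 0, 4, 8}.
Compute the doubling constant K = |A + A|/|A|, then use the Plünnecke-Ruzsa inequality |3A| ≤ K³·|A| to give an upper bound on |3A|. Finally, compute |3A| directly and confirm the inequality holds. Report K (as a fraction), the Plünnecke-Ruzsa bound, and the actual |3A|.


|A| = 6.
Step 1: Compute A + A by enumerating all 36 pairs.
A + A = {-8, -6, -5, -4, -3, -2, -1, 0, 2, 3, 4, 6, 7, 8, 12, 16}, so |A + A| = 16.
Step 2: Doubling constant K = |A + A|/|A| = 16/6 = 16/6 ≈ 2.6667.
Step 3: Plünnecke-Ruzsa gives |3A| ≤ K³·|A| = (2.6667)³ · 6 ≈ 113.7778.
Step 4: Compute 3A = A + A + A directly by enumerating all triples (a,b,c) ∈ A³; |3A| = 28.
Step 5: Check 28 ≤ 113.7778? Yes ✓.

K = 16/6, Plünnecke-Ruzsa bound K³|A| ≈ 113.7778, |3A| = 28, inequality holds.


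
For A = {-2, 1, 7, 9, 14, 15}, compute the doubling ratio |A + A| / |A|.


|A| = 6.
Compute A + A by enumerating all 36 pairs.
A + A = {-4, -1, 2, 5, 7, 8, 10, 12, 13, 14, 15, 16, 18, 21, 22, 23, 24, 28, 29, 30}, so |A + A| = 20.
K = |A + A| / |A| = 20/6 = 10/3 ≈ 3.3333.
Reference: AP of size 6 gives K = 11/6 ≈ 1.8333; a fully generic set of size 6 gives K ≈ 3.5000.

|A| = 6, |A + A| = 20, K = 20/6 = 10/3.


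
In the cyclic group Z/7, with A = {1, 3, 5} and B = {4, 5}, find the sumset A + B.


Work in Z/7Z: reduce every sum a + b modulo 7.
Enumerate all 6 pairs:
a = 1: 1+4=5, 1+5=6
a = 3: 3+4=0, 3+5=1
a = 5: 5+4=2, 5+5=3
Distinct residues collected: {0, 1, 2, 3, 5, 6}
|A + B| = 6 (out of 7 total residues).

A + B = {0, 1, 2, 3, 5, 6}


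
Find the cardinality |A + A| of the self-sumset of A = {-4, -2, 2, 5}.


A + A = {a + a' : a, a' ∈ A}; |A| = 4.
General bounds: 2|A| - 1 ≤ |A + A| ≤ |A|(|A|+1)/2, i.e. 7 ≤ |A + A| ≤ 10.
Lower bound 2|A|-1 is attained iff A is an arithmetic progression.
Enumerate sums a + a' for a ≤ a' (symmetric, so this suffices):
a = -4: -4+-4=-8, -4+-2=-6, -4+2=-2, -4+5=1
a = -2: -2+-2=-4, -2+2=0, -2+5=3
a = 2: 2+2=4, 2+5=7
a = 5: 5+5=10
Distinct sums: {-8, -6, -4, -2, 0, 1, 3, 4, 7, 10}
|A + A| = 10

|A + A| = 10


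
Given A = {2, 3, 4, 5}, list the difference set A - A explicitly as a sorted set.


A - A = {a - a' : a, a' ∈ A}.
Compute a - a' for each ordered pair (a, a'):
a = 2: 2-2=0, 2-3=-1, 2-4=-2, 2-5=-3
a = 3: 3-2=1, 3-3=0, 3-4=-1, 3-5=-2
a = 4: 4-2=2, 4-3=1, 4-4=0, 4-5=-1
a = 5: 5-2=3, 5-3=2, 5-4=1, 5-5=0
Collecting distinct values (and noting 0 appears from a-a):
A - A = {-3, -2, -1, 0, 1, 2, 3}
|A - A| = 7

A - A = {-3, -2, -1, 0, 1, 2, 3}


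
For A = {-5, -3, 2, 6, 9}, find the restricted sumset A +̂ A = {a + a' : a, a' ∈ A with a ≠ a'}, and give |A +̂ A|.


Restricted sumset: A +̂ A = {a + a' : a ∈ A, a' ∈ A, a ≠ a'}.
Equivalently, take A + A and drop any sum 2a that is achievable ONLY as a + a for a ∈ A (i.e. sums representable only with equal summands).
Enumerate pairs (a, a') with a < a' (symmetric, so each unordered pair gives one sum; this covers all a ≠ a'):
  -5 + -3 = -8
  -5 + 2 = -3
  -5 + 6 = 1
  -5 + 9 = 4
  -3 + 2 = -1
  -3 + 6 = 3
  -3 + 9 = 6
  2 + 6 = 8
  2 + 9 = 11
  6 + 9 = 15
Collected distinct sums: {-8, -3, -1, 1, 3, 4, 6, 8, 11, 15}
|A +̂ A| = 10
(Reference bound: |A +̂ A| ≥ 2|A| - 3 for |A| ≥ 2, with |A| = 5 giving ≥ 7.)

|A +̂ A| = 10


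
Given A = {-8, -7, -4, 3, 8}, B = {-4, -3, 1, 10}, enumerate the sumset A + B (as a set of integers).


A + B = {a + b : a ∈ A, b ∈ B}.
Enumerate all |A|·|B| = 5·4 = 20 pairs (a, b) and collect distinct sums.
a = -8: -8+-4=-12, -8+-3=-11, -8+1=-7, -8+10=2
a = -7: -7+-4=-11, -7+-3=-10, -7+1=-6, -7+10=3
a = -4: -4+-4=-8, -4+-3=-7, -4+1=-3, -4+10=6
a = 3: 3+-4=-1, 3+-3=0, 3+1=4, 3+10=13
a = 8: 8+-4=4, 8+-3=5, 8+1=9, 8+10=18
Collecting distinct sums: A + B = {-12, -11, -10, -8, -7, -6, -3, -1, 0, 2, 3, 4, 5, 6, 9, 13, 18}
|A + B| = 17

A + B = {-12, -11, -10, -8, -7, -6, -3, -1, 0, 2, 3, 4, 5, 6, 9, 13, 18}


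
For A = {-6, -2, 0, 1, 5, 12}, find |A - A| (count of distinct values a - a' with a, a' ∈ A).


A - A = {a - a' : a, a' ∈ A}; |A| = 6.
Bounds: 2|A|-1 ≤ |A - A| ≤ |A|² - |A| + 1, i.e. 11 ≤ |A - A| ≤ 31.
Note: 0 ∈ A - A always (from a - a). The set is symmetric: if d ∈ A - A then -d ∈ A - A.
Enumerate nonzero differences d = a - a' with a > a' (then include -d):
Positive differences: {1, 2, 3, 4, 5, 6, 7, 11, 12, 14, 18}
Full difference set: {0} ∪ (positive diffs) ∪ (negative diffs).
|A - A| = 1 + 2·11 = 23 (matches direct enumeration: 23).

|A - A| = 23


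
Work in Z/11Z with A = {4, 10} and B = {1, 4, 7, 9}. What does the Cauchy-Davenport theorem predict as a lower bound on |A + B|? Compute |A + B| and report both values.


Cauchy-Davenport: |A + B| ≥ min(p, |A| + |B| - 1) for A, B nonempty in Z/pZ.
|A| = 2, |B| = 4, p = 11.
CD lower bound = min(11, 2 + 4 - 1) = min(11, 5) = 5.
Compute A + B mod 11 directly:
a = 4: 4+1=5, 4+4=8, 4+7=0, 4+9=2
a = 10: 10+1=0, 10+4=3, 10+7=6, 10+9=8
A + B = {0, 2, 3, 5, 6, 8}, so |A + B| = 6.
Verify: 6 ≥ 5? Yes ✓.

CD lower bound = 5, actual |A + B| = 6.


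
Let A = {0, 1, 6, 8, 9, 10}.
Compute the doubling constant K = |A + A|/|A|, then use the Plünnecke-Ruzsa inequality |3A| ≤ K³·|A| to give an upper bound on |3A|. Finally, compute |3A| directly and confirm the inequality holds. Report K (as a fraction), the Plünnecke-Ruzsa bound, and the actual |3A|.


|A| = 6.
Step 1: Compute A + A by enumerating all 36 pairs.
A + A = {0, 1, 2, 6, 7, 8, 9, 10, 11, 12, 14, 15, 16, 17, 18, 19, 20}, so |A + A| = 17.
Step 2: Doubling constant K = |A + A|/|A| = 17/6 = 17/6 ≈ 2.8333.
Step 3: Plünnecke-Ruzsa gives |3A| ≤ K³·|A| = (2.8333)³ · 6 ≈ 136.4722.
Step 4: Compute 3A = A + A + A directly by enumerating all triples (a,b,c) ∈ A³; |3A| = 29.
Step 5: Check 29 ≤ 136.4722? Yes ✓.

K = 17/6, Plünnecke-Ruzsa bound K³|A| ≈ 136.4722, |3A| = 29, inequality holds.


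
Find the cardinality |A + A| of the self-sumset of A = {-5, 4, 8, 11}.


A + A = {a + a' : a, a' ∈ A}; |A| = 4.
General bounds: 2|A| - 1 ≤ |A + A| ≤ |A|(|A|+1)/2, i.e. 7 ≤ |A + A| ≤ 10.
Lower bound 2|A|-1 is attained iff A is an arithmetic progression.
Enumerate sums a + a' for a ≤ a' (symmetric, so this suffices):
a = -5: -5+-5=-10, -5+4=-1, -5+8=3, -5+11=6
a = 4: 4+4=8, 4+8=12, 4+11=15
a = 8: 8+8=16, 8+11=19
a = 11: 11+11=22
Distinct sums: {-10, -1, 3, 6, 8, 12, 15, 16, 19, 22}
|A + A| = 10

|A + A| = 10


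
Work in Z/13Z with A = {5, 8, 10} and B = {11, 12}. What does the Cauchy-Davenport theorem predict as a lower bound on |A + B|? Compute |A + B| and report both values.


Cauchy-Davenport: |A + B| ≥ min(p, |A| + |B| - 1) for A, B nonempty in Z/pZ.
|A| = 3, |B| = 2, p = 13.
CD lower bound = min(13, 3 + 2 - 1) = min(13, 4) = 4.
Compute A + B mod 13 directly:
a = 5: 5+11=3, 5+12=4
a = 8: 8+11=6, 8+12=7
a = 10: 10+11=8, 10+12=9
A + B = {3, 4, 6, 7, 8, 9}, so |A + B| = 6.
Verify: 6 ≥ 4? Yes ✓.

CD lower bound = 4, actual |A + B| = 6.


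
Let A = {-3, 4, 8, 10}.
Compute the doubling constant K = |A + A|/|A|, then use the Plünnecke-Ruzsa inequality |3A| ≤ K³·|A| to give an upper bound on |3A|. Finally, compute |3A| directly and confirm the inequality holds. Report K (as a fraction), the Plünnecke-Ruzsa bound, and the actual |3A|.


|A| = 4.
Step 1: Compute A + A by enumerating all 16 pairs.
A + A = {-6, 1, 5, 7, 8, 12, 14, 16, 18, 20}, so |A + A| = 10.
Step 2: Doubling constant K = |A + A|/|A| = 10/4 = 10/4 ≈ 2.5000.
Step 3: Plünnecke-Ruzsa gives |3A| ≤ K³·|A| = (2.5000)³ · 4 ≈ 62.5000.
Step 4: Compute 3A = A + A + A directly by enumerating all triples (a,b,c) ∈ A³; |3A| = 19.
Step 5: Check 19 ≤ 62.5000? Yes ✓.

K = 10/4, Plünnecke-Ruzsa bound K³|A| ≈ 62.5000, |3A| = 19, inequality holds.


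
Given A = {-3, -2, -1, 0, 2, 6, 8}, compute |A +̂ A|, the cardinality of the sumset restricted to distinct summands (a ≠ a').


Restricted sumset: A +̂ A = {a + a' : a ∈ A, a' ∈ A, a ≠ a'}.
Equivalently, take A + A and drop any sum 2a that is achievable ONLY as a + a for a ∈ A (i.e. sums representable only with equal summands).
Enumerate pairs (a, a') with a < a' (symmetric, so each unordered pair gives one sum; this covers all a ≠ a'):
  -3 + -2 = -5
  -3 + -1 = -4
  -3 + 0 = -3
  -3 + 2 = -1
  -3 + 6 = 3
  -3 + 8 = 5
  -2 + -1 = -3
  -2 + 0 = -2
  -2 + 2 = 0
  -2 + 6 = 4
  -2 + 8 = 6
  -1 + 0 = -1
  -1 + 2 = 1
  -1 + 6 = 5
  -1 + 8 = 7
  0 + 2 = 2
  0 + 6 = 6
  0 + 8 = 8
  2 + 6 = 8
  2 + 8 = 10
  6 + 8 = 14
Collected distinct sums: {-5, -4, -3, -2, -1, 0, 1, 2, 3, 4, 5, 6, 7, 8, 10, 14}
|A +̂ A| = 16
(Reference bound: |A +̂ A| ≥ 2|A| - 3 for |A| ≥ 2, with |A| = 7 giving ≥ 11.)

|A +̂ A| = 16


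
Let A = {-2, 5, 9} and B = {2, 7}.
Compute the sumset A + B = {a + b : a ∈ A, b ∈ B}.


A + B = {a + b : a ∈ A, b ∈ B}.
Enumerate all |A|·|B| = 3·2 = 6 pairs (a, b) and collect distinct sums.
a = -2: -2+2=0, -2+7=5
a = 5: 5+2=7, 5+7=12
a = 9: 9+2=11, 9+7=16
Collecting distinct sums: A + B = {0, 5, 7, 11, 12, 16}
|A + B| = 6

A + B = {0, 5, 7, 11, 12, 16}


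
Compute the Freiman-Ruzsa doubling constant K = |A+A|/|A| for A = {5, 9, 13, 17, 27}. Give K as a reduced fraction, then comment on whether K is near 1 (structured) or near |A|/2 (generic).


|A| = 5.
Compute A + A by enumerating all 25 pairs.
A + A = {10, 14, 18, 22, 26, 30, 32, 34, 36, 40, 44, 54}, so |A + A| = 12.
K = |A + A| / |A| = 12/5 (already in lowest terms) ≈ 2.4000.
Reference: AP of size 5 gives K = 9/5 ≈ 1.8000; a fully generic set of size 5 gives K ≈ 3.0000.

|A| = 5, |A + A| = 12, K = 12/5.


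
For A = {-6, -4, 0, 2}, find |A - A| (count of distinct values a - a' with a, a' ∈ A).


A - A = {a - a' : a, a' ∈ A}; |A| = 4.
Bounds: 2|A|-1 ≤ |A - A| ≤ |A|² - |A| + 1, i.e. 7 ≤ |A - A| ≤ 13.
Note: 0 ∈ A - A always (from a - a). The set is symmetric: if d ∈ A - A then -d ∈ A - A.
Enumerate nonzero differences d = a - a' with a > a' (then include -d):
Positive differences: {2, 4, 6, 8}
Full difference set: {0} ∪ (positive diffs) ∪ (negative diffs).
|A - A| = 1 + 2·4 = 9 (matches direct enumeration: 9).

|A - A| = 9


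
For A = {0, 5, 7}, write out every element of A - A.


A - A = {a - a' : a, a' ∈ A}.
Compute a - a' for each ordered pair (a, a'):
a = 0: 0-0=0, 0-5=-5, 0-7=-7
a = 5: 5-0=5, 5-5=0, 5-7=-2
a = 7: 7-0=7, 7-5=2, 7-7=0
Collecting distinct values (and noting 0 appears from a-a):
A - A = {-7, -5, -2, 0, 2, 5, 7}
|A - A| = 7

A - A = {-7, -5, -2, 0, 2, 5, 7}


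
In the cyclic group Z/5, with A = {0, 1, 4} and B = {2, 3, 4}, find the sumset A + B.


Work in Z/5Z: reduce every sum a + b modulo 5.
Enumerate all 9 pairs:
a = 0: 0+2=2, 0+3=3, 0+4=4
a = 1: 1+2=3, 1+3=4, 1+4=0
a = 4: 4+2=1, 4+3=2, 4+4=3
Distinct residues collected: {0, 1, 2, 3, 4}
|A + B| = 5 (out of 5 total residues).

A + B = {0, 1, 2, 3, 4}


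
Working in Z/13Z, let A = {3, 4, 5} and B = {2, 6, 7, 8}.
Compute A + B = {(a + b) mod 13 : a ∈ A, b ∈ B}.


Work in Z/13Z: reduce every sum a + b modulo 13.
Enumerate all 12 pairs:
a = 3: 3+2=5, 3+6=9, 3+7=10, 3+8=11
a = 4: 4+2=6, 4+6=10, 4+7=11, 4+8=12
a = 5: 5+2=7, 5+6=11, 5+7=12, 5+8=0
Distinct residues collected: {0, 5, 6, 7, 9, 10, 11, 12}
|A + B| = 8 (out of 13 total residues).

A + B = {0, 5, 6, 7, 9, 10, 11, 12}


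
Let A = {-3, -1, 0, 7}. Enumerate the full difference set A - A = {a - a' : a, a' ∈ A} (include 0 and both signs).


A - A = {a - a' : a, a' ∈ A}.
Compute a - a' for each ordered pair (a, a'):
a = -3: -3--3=0, -3--1=-2, -3-0=-3, -3-7=-10
a = -1: -1--3=2, -1--1=0, -1-0=-1, -1-7=-8
a = 0: 0--3=3, 0--1=1, 0-0=0, 0-7=-7
a = 7: 7--3=10, 7--1=8, 7-0=7, 7-7=0
Collecting distinct values (and noting 0 appears from a-a):
A - A = {-10, -8, -7, -3, -2, -1, 0, 1, 2, 3, 7, 8, 10}
|A - A| = 13

A - A = {-10, -8, -7, -3, -2, -1, 0, 1, 2, 3, 7, 8, 10}


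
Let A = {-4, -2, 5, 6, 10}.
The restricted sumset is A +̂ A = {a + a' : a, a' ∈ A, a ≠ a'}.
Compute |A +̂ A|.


Restricted sumset: A +̂ A = {a + a' : a ∈ A, a' ∈ A, a ≠ a'}.
Equivalently, take A + A and drop any sum 2a that is achievable ONLY as a + a for a ∈ A (i.e. sums representable only with equal summands).
Enumerate pairs (a, a') with a < a' (symmetric, so each unordered pair gives one sum; this covers all a ≠ a'):
  -4 + -2 = -6
  -4 + 5 = 1
  -4 + 6 = 2
  -4 + 10 = 6
  -2 + 5 = 3
  -2 + 6 = 4
  -2 + 10 = 8
  5 + 6 = 11
  5 + 10 = 15
  6 + 10 = 16
Collected distinct sums: {-6, 1, 2, 3, 4, 6, 8, 11, 15, 16}
|A +̂ A| = 10
(Reference bound: |A +̂ A| ≥ 2|A| - 3 for |A| ≥ 2, with |A| = 5 giving ≥ 7.)

|A +̂ A| = 10


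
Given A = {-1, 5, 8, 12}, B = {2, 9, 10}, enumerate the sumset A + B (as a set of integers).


A + B = {a + b : a ∈ A, b ∈ B}.
Enumerate all |A|·|B| = 4·3 = 12 pairs (a, b) and collect distinct sums.
a = -1: -1+2=1, -1+9=8, -1+10=9
a = 5: 5+2=7, 5+9=14, 5+10=15
a = 8: 8+2=10, 8+9=17, 8+10=18
a = 12: 12+2=14, 12+9=21, 12+10=22
Collecting distinct sums: A + B = {1, 7, 8, 9, 10, 14, 15, 17, 18, 21, 22}
|A + B| = 11

A + B = {1, 7, 8, 9, 10, 14, 15, 17, 18, 21, 22}


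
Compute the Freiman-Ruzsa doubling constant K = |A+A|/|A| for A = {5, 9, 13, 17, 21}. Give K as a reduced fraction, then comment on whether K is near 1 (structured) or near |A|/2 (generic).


|A| = 5.
Compute A + A by enumerating all 25 pairs.
A + A = {10, 14, 18, 22, 26, 30, 34, 38, 42}, so |A + A| = 9.
K = |A + A| / |A| = 9/5 (already in lowest terms) ≈ 1.8000.
Reference: AP of size 5 gives K = 9/5 ≈ 1.8000; a fully generic set of size 5 gives K ≈ 3.0000.

|A| = 5, |A + A| = 9, K = 9/5.


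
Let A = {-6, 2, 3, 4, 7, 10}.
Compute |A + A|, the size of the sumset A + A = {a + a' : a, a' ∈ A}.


A + A = {a + a' : a, a' ∈ A}; |A| = 6.
General bounds: 2|A| - 1 ≤ |A + A| ≤ |A|(|A|+1)/2, i.e. 11 ≤ |A + A| ≤ 21.
Lower bound 2|A|-1 is attained iff A is an arithmetic progression.
Enumerate sums a + a' for a ≤ a' (symmetric, so this suffices):
a = -6: -6+-6=-12, -6+2=-4, -6+3=-3, -6+4=-2, -6+7=1, -6+10=4
a = 2: 2+2=4, 2+3=5, 2+4=6, 2+7=9, 2+10=12
a = 3: 3+3=6, 3+4=7, 3+7=10, 3+10=13
a = 4: 4+4=8, 4+7=11, 4+10=14
a = 7: 7+7=14, 7+10=17
a = 10: 10+10=20
Distinct sums: {-12, -4, -3, -2, 1, 4, 5, 6, 7, 8, 9, 10, 11, 12, 13, 14, 17, 20}
|A + A| = 18

|A + A| = 18


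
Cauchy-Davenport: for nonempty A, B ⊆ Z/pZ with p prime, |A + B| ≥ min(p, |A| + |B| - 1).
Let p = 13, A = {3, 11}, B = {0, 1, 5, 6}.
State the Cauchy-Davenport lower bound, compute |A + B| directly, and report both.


Cauchy-Davenport: |A + B| ≥ min(p, |A| + |B| - 1) for A, B nonempty in Z/pZ.
|A| = 2, |B| = 4, p = 13.
CD lower bound = min(13, 2 + 4 - 1) = min(13, 5) = 5.
Compute A + B mod 13 directly:
a = 3: 3+0=3, 3+1=4, 3+5=8, 3+6=9
a = 11: 11+0=11, 11+1=12, 11+5=3, 11+6=4
A + B = {3, 4, 8, 9, 11, 12}, so |A + B| = 6.
Verify: 6 ≥ 5? Yes ✓.

CD lower bound = 5, actual |A + B| = 6.


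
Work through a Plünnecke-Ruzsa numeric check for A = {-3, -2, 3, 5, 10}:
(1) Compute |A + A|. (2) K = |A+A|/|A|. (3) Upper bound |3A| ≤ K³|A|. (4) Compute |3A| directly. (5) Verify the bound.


|A| = 5.
Step 1: Compute A + A by enumerating all 25 pairs.
A + A = {-6, -5, -4, 0, 1, 2, 3, 6, 7, 8, 10, 13, 15, 20}, so |A + A| = 14.
Step 2: Doubling constant K = |A + A|/|A| = 14/5 = 14/5 ≈ 2.8000.
Step 3: Plünnecke-Ruzsa gives |3A| ≤ K³·|A| = (2.8000)³ · 5 ≈ 109.7600.
Step 4: Compute 3A = A + A + A directly by enumerating all triples (a,b,c) ∈ A³; |3A| = 28.
Step 5: Check 28 ≤ 109.7600? Yes ✓.

K = 14/5, Plünnecke-Ruzsa bound K³|A| ≈ 109.7600, |3A| = 28, inequality holds.


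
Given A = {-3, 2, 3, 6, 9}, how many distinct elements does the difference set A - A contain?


A - A = {a - a' : a, a' ∈ A}; |A| = 5.
Bounds: 2|A|-1 ≤ |A - A| ≤ |A|² - |A| + 1, i.e. 9 ≤ |A - A| ≤ 21.
Note: 0 ∈ A - A always (from a - a). The set is symmetric: if d ∈ A - A then -d ∈ A - A.
Enumerate nonzero differences d = a - a' with a > a' (then include -d):
Positive differences: {1, 3, 4, 5, 6, 7, 9, 12}
Full difference set: {0} ∪ (positive diffs) ∪ (negative diffs).
|A - A| = 1 + 2·8 = 17 (matches direct enumeration: 17).

|A - A| = 17


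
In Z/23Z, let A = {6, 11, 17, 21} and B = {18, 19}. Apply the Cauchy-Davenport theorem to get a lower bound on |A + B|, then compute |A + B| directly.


Cauchy-Davenport: |A + B| ≥ min(p, |A| + |B| - 1) for A, B nonempty in Z/pZ.
|A| = 4, |B| = 2, p = 23.
CD lower bound = min(23, 4 + 2 - 1) = min(23, 5) = 5.
Compute A + B mod 23 directly:
a = 6: 6+18=1, 6+19=2
a = 11: 11+18=6, 11+19=7
a = 17: 17+18=12, 17+19=13
a = 21: 21+18=16, 21+19=17
A + B = {1, 2, 6, 7, 12, 13, 16, 17}, so |A + B| = 8.
Verify: 8 ≥ 5? Yes ✓.

CD lower bound = 5, actual |A + B| = 8.


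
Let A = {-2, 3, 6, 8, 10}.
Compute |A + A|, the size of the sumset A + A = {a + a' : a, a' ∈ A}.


A + A = {a + a' : a, a' ∈ A}; |A| = 5.
General bounds: 2|A| - 1 ≤ |A + A| ≤ |A|(|A|+1)/2, i.e. 9 ≤ |A + A| ≤ 15.
Lower bound 2|A|-1 is attained iff A is an arithmetic progression.
Enumerate sums a + a' for a ≤ a' (symmetric, so this suffices):
a = -2: -2+-2=-4, -2+3=1, -2+6=4, -2+8=6, -2+10=8
a = 3: 3+3=6, 3+6=9, 3+8=11, 3+10=13
a = 6: 6+6=12, 6+8=14, 6+10=16
a = 8: 8+8=16, 8+10=18
a = 10: 10+10=20
Distinct sums: {-4, 1, 4, 6, 8, 9, 11, 12, 13, 14, 16, 18, 20}
|A + A| = 13

|A + A| = 13


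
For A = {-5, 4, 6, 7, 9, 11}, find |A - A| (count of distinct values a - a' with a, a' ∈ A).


A - A = {a - a' : a, a' ∈ A}; |A| = 6.
Bounds: 2|A|-1 ≤ |A - A| ≤ |A|² - |A| + 1, i.e. 11 ≤ |A - A| ≤ 31.
Note: 0 ∈ A - A always (from a - a). The set is symmetric: if d ∈ A - A then -d ∈ A - A.
Enumerate nonzero differences d = a - a' with a > a' (then include -d):
Positive differences: {1, 2, 3, 4, 5, 7, 9, 11, 12, 14, 16}
Full difference set: {0} ∪ (positive diffs) ∪ (negative diffs).
|A - A| = 1 + 2·11 = 23 (matches direct enumeration: 23).

|A - A| = 23


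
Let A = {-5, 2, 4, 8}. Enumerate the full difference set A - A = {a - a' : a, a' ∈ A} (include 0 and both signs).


A - A = {a - a' : a, a' ∈ A}.
Compute a - a' for each ordered pair (a, a'):
a = -5: -5--5=0, -5-2=-7, -5-4=-9, -5-8=-13
a = 2: 2--5=7, 2-2=0, 2-4=-2, 2-8=-6
a = 4: 4--5=9, 4-2=2, 4-4=0, 4-8=-4
a = 8: 8--5=13, 8-2=6, 8-4=4, 8-8=0
Collecting distinct values (and noting 0 appears from a-a):
A - A = {-13, -9, -7, -6, -4, -2, 0, 2, 4, 6, 7, 9, 13}
|A - A| = 13

A - A = {-13, -9, -7, -6, -4, -2, 0, 2, 4, 6, 7, 9, 13}


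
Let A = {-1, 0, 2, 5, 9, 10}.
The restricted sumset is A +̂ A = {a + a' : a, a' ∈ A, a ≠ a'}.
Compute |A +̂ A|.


Restricted sumset: A +̂ A = {a + a' : a ∈ A, a' ∈ A, a ≠ a'}.
Equivalently, take A + A and drop any sum 2a that is achievable ONLY as a + a for a ∈ A (i.e. sums representable only with equal summands).
Enumerate pairs (a, a') with a < a' (symmetric, so each unordered pair gives one sum; this covers all a ≠ a'):
  -1 + 0 = -1
  -1 + 2 = 1
  -1 + 5 = 4
  -1 + 9 = 8
  -1 + 10 = 9
  0 + 2 = 2
  0 + 5 = 5
  0 + 9 = 9
  0 + 10 = 10
  2 + 5 = 7
  2 + 9 = 11
  2 + 10 = 12
  5 + 9 = 14
  5 + 10 = 15
  9 + 10 = 19
Collected distinct sums: {-1, 1, 2, 4, 5, 7, 8, 9, 10, 11, 12, 14, 15, 19}
|A +̂ A| = 14
(Reference bound: |A +̂ A| ≥ 2|A| - 3 for |A| ≥ 2, with |A| = 6 giving ≥ 9.)

|A +̂ A| = 14
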